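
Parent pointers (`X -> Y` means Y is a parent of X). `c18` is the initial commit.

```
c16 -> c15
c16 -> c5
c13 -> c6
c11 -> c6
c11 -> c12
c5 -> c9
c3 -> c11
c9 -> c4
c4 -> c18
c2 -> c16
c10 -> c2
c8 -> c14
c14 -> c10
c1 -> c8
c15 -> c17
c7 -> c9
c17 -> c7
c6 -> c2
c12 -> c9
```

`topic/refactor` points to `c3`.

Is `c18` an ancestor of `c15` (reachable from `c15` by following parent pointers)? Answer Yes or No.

Ancestors of c15 (commits reachable by following parents): {c15, c17, c18, c4, c7, c9}.
c18 is in that set, so it is an ancestor of c15.

Yes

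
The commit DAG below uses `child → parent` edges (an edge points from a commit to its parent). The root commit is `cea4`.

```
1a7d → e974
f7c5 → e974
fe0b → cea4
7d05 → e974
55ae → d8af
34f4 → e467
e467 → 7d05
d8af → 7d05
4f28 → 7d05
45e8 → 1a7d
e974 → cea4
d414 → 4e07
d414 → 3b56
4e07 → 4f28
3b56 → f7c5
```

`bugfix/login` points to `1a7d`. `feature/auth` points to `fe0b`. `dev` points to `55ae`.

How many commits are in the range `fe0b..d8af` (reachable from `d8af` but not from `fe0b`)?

Reachable from d8af: {7d05, cea4, d8af, e974}.
Reachable from fe0b: {cea4, fe0b}.
In d8af's history but not fe0b's: {7d05, d8af, e974} — 3 commits.

3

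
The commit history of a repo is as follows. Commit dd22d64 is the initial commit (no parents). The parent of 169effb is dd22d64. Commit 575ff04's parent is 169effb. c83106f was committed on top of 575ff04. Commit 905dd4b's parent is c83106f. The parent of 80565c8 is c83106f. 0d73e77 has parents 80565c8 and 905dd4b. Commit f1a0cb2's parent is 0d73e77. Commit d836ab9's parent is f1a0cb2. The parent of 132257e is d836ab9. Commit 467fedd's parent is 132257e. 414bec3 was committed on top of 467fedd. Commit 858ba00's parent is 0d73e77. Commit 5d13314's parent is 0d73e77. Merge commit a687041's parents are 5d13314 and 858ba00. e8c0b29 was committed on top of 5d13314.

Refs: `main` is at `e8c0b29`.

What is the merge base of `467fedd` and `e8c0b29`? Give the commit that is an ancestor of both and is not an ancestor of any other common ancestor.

Ancestors of 467fedd: {0d73e77, 132257e, 169effb, 467fedd, 575ff04, 80565c8, 905dd4b, c83106f, d836ab9, dd22d64, f1a0cb2}.
Ancestors of e8c0b29: {0d73e77, 169effb, 575ff04, 5d13314, 80565c8, 905dd4b, c83106f, dd22d64, e8c0b29}.
Common ancestors: {0d73e77, 169effb, 575ff04, 80565c8, 905dd4b, c83106f, dd22d64}.
Among these, 0d73e77 is not an ancestor of any other common ancestor — it is the merge base.

0d73e77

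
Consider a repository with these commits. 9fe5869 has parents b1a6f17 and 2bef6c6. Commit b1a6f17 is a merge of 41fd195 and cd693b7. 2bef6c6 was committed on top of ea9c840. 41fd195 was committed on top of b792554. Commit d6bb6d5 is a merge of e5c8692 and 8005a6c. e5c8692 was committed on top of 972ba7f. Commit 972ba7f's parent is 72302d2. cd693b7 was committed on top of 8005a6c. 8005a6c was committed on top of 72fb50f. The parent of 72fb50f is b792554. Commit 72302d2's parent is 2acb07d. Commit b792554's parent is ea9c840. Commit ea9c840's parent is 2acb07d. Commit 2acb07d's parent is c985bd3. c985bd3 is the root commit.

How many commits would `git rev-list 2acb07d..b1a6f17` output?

7

Reachable from b1a6f17: {2acb07d, 41fd195, 72fb50f, 8005a6c, b1a6f17, b792554, c985bd3, cd693b7, ea9c840}.
Reachable from 2acb07d: {2acb07d, c985bd3}.
In b1a6f17's history but not 2acb07d's: {41fd195, 72fb50f, 8005a6c, b1a6f17, b792554, cd693b7, ea9c840} — 7 commits.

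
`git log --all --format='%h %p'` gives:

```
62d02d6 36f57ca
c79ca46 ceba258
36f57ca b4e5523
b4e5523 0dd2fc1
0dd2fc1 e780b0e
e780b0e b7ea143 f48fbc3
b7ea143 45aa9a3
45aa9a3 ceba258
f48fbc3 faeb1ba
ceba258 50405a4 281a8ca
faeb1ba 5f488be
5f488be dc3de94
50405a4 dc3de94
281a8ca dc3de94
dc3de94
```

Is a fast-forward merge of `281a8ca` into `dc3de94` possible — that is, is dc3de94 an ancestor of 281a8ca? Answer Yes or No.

A fast-forward from dc3de94 to 281a8ca is possible iff dc3de94 is an ancestor of 281a8ca.
Ancestors of 281a8ca: {281a8ca, dc3de94}.
dc3de94 is among them, so fast-forward is possible.

Yes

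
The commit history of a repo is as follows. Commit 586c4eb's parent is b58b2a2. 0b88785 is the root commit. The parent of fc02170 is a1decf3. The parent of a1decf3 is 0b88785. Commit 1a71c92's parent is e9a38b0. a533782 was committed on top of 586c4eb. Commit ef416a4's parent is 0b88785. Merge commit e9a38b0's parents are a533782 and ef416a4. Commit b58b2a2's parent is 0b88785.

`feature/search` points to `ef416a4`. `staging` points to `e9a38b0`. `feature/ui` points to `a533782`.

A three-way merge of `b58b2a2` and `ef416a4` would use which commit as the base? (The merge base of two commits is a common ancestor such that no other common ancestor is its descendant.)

0b88785

Ancestors of b58b2a2: {0b88785, b58b2a2}.
Ancestors of ef416a4: {0b88785, ef416a4}.
Common ancestors: {0b88785}.
The only common ancestor is 0b88785, so it is the merge base.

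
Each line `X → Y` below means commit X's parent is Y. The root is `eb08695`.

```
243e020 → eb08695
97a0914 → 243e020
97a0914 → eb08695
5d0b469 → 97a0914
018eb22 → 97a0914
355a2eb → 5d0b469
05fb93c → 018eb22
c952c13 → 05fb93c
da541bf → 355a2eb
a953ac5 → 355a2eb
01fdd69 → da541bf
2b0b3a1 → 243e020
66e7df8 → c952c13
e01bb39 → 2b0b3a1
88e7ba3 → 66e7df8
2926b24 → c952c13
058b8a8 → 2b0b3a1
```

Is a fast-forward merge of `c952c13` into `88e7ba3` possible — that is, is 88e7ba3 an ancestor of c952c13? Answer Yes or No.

No

A fast-forward from 88e7ba3 to c952c13 is possible iff 88e7ba3 is an ancestor of c952c13.
Ancestors of c952c13: {018eb22, 05fb93c, 243e020, 97a0914, c952c13, eb08695}.
88e7ba3 is not among them, so fast-forward is not possible.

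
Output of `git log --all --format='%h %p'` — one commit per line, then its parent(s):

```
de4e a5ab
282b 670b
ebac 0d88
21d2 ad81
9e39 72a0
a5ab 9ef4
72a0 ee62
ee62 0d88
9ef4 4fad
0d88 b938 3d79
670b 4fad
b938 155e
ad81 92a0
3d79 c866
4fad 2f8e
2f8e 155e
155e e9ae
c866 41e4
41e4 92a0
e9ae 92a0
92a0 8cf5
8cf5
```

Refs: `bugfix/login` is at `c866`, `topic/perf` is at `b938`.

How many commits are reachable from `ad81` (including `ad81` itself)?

3

Walking parent pointers from ad81: reachable set = {8cf5, 92a0, ad81}.
That is 3 commits.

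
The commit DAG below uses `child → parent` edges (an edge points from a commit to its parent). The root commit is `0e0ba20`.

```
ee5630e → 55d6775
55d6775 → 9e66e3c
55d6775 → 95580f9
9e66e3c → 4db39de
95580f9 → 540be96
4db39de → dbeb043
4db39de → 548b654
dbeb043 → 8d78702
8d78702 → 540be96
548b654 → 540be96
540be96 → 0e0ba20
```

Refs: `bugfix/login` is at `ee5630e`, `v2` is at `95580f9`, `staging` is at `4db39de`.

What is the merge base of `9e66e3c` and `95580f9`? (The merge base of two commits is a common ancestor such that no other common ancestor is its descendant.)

540be96

Ancestors of 9e66e3c: {0e0ba20, 4db39de, 540be96, 548b654, 8d78702, 9e66e3c, dbeb043}.
Ancestors of 95580f9: {0e0ba20, 540be96, 95580f9}.
Common ancestors: {0e0ba20, 540be96}.
Among these, 540be96 is not an ancestor of any other common ancestor — it is the merge base.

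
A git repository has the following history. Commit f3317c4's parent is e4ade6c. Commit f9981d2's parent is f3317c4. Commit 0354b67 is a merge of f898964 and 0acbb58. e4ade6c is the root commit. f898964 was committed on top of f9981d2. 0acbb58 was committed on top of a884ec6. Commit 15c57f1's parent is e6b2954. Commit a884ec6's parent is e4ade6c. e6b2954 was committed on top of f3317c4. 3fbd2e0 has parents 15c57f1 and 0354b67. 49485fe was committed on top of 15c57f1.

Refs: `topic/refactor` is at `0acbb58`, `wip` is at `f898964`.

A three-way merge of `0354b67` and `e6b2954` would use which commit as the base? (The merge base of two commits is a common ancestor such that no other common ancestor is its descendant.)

f3317c4

Ancestors of 0354b67: {0354b67, 0acbb58, a884ec6, e4ade6c, f3317c4, f898964, f9981d2}.
Ancestors of e6b2954: {e4ade6c, e6b2954, f3317c4}.
Common ancestors: {e4ade6c, f3317c4}.
Among these, f3317c4 is not an ancestor of any other common ancestor — it is the merge base.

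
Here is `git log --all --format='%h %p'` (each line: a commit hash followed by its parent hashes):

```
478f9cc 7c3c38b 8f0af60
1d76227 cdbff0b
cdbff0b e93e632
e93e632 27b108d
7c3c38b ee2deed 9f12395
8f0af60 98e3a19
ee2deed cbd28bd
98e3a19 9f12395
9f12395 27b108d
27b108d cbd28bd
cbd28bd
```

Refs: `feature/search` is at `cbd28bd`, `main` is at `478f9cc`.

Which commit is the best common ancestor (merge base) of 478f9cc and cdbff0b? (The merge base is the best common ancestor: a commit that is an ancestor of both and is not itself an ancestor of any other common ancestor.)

Ancestors of 478f9cc: {27b108d, 478f9cc, 7c3c38b, 8f0af60, 98e3a19, 9f12395, cbd28bd, ee2deed}.
Ancestors of cdbff0b: {27b108d, cbd28bd, cdbff0b, e93e632}.
Common ancestors: {27b108d, cbd28bd}.
Among these, 27b108d is not an ancestor of any other common ancestor — it is the merge base.

27b108d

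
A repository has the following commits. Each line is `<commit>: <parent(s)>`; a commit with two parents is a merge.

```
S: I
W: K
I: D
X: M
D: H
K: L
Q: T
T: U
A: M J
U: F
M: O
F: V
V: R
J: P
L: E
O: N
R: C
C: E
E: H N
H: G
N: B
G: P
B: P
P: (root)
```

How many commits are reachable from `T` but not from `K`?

6

Reachable from T: {B, C, E, F, G, H, N, P, R, T, U, V}.
Reachable from K: {B, E, G, H, K, L, N, P}.
In T's history but not K's: {C, F, R, T, U, V} — 6 commits.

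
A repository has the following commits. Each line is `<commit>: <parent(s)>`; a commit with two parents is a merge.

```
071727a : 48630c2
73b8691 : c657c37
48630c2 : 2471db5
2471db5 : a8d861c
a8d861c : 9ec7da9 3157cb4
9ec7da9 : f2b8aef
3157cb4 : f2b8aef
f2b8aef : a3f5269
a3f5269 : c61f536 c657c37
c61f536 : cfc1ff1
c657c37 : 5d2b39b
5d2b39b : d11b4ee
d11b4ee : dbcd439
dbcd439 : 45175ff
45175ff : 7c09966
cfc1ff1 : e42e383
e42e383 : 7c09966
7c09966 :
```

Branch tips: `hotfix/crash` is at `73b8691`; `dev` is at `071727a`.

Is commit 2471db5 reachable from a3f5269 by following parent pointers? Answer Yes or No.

No

Ancestors of a3f5269: {45175ff, 5d2b39b, 7c09966, a3f5269, c61f536, c657c37, cfc1ff1, d11b4ee, dbcd439, e42e383}.
2471db5 is not in that set, so it is not an ancestor of a3f5269.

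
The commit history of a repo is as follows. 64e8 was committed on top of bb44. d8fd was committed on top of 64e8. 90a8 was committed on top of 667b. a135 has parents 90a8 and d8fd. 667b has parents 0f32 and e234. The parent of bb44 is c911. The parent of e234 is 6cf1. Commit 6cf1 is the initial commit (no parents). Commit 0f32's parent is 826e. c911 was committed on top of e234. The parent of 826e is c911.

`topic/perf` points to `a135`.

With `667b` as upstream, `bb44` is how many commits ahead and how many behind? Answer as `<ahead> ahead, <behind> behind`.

Reachable from bb44: {6cf1, bb44, c911, e234}.
Reachable from 667b: {0f32, 667b, 6cf1, 826e, c911, e234}.
Only in bb44's history (ahead): {bb44} — 1.
Only in 667b's history (behind): {0f32, 667b, 826e} — 3.

1 ahead, 3 behind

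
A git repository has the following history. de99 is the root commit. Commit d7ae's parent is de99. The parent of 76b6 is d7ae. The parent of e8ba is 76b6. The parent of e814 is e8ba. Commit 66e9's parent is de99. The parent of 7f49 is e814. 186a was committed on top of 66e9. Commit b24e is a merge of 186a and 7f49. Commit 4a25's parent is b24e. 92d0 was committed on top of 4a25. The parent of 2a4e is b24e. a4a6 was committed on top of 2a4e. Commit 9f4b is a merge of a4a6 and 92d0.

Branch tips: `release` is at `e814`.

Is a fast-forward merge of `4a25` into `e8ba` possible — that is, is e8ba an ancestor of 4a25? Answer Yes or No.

Yes

A fast-forward from e8ba to 4a25 is possible iff e8ba is an ancestor of 4a25.
Ancestors of 4a25: {186a, 4a25, 66e9, 76b6, 7f49, b24e, d7ae, de99, e814, e8ba}.
e8ba is among them, so fast-forward is possible.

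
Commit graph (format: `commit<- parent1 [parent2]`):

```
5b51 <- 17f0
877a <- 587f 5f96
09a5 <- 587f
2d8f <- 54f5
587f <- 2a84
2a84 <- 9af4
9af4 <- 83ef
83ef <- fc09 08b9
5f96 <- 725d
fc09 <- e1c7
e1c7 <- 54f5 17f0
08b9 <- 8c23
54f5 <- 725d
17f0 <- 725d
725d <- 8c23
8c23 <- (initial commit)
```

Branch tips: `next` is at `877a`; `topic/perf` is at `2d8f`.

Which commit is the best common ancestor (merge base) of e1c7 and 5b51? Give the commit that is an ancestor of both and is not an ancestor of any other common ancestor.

17f0

Ancestors of e1c7: {17f0, 54f5, 725d, 8c23, e1c7}.
Ancestors of 5b51: {17f0, 5b51, 725d, 8c23}.
Common ancestors: {17f0, 725d, 8c23}.
Among these, 17f0 is not an ancestor of any other common ancestor — it is the merge base.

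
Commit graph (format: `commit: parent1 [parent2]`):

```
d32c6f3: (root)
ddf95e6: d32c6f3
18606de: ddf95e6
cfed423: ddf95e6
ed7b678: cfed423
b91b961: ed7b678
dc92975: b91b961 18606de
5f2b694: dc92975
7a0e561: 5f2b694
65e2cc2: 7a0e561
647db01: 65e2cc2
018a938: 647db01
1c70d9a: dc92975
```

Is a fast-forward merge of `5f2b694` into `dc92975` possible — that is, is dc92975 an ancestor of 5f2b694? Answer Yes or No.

Yes

A fast-forward from dc92975 to 5f2b694 is possible iff dc92975 is an ancestor of 5f2b694.
Ancestors of 5f2b694: {18606de, 5f2b694, b91b961, cfed423, d32c6f3, dc92975, ddf95e6, ed7b678}.
dc92975 is among them, so fast-forward is possible.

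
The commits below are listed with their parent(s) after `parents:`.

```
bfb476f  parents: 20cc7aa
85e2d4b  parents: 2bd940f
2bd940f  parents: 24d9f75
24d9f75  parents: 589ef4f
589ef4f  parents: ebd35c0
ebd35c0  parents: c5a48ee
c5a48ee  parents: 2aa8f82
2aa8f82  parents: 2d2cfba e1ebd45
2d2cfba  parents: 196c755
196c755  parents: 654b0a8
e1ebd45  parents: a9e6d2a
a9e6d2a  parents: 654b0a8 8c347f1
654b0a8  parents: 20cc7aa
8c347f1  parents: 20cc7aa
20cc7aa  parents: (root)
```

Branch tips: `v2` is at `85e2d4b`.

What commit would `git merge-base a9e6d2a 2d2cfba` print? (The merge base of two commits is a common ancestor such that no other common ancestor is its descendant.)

Ancestors of a9e6d2a: {20cc7aa, 654b0a8, 8c347f1, a9e6d2a}.
Ancestors of 2d2cfba: {196c755, 20cc7aa, 2d2cfba, 654b0a8}.
Common ancestors: {20cc7aa, 654b0a8}.
Among these, 654b0a8 is not an ancestor of any other common ancestor — it is the merge base.

654b0a8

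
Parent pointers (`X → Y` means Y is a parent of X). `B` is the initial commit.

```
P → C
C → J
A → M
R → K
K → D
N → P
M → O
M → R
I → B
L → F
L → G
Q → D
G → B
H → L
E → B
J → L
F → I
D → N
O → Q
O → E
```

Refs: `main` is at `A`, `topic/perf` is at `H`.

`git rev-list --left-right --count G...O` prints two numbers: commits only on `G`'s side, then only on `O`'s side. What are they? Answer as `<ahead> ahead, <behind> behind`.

Reachable from G: {B, G}.
Reachable from O: {B, C, D, E, F, G, I, J, L, N, O, P, Q}.
Only in G's history (ahead): {} — 0.
Only in O's history (behind): {C, D, E, F, I, J, L, N, O, P, Q} — 11.

0 ahead, 11 behind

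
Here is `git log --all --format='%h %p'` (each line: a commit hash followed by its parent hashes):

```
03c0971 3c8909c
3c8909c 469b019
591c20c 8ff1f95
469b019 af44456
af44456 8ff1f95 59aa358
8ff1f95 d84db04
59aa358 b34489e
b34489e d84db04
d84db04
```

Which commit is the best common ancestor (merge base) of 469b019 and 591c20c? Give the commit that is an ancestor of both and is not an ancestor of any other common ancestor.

8ff1f95

Ancestors of 469b019: {469b019, 59aa358, 8ff1f95, af44456, b34489e, d84db04}.
Ancestors of 591c20c: {591c20c, 8ff1f95, d84db04}.
Common ancestors: {8ff1f95, d84db04}.
Among these, 8ff1f95 is not an ancestor of any other common ancestor — it is the merge base.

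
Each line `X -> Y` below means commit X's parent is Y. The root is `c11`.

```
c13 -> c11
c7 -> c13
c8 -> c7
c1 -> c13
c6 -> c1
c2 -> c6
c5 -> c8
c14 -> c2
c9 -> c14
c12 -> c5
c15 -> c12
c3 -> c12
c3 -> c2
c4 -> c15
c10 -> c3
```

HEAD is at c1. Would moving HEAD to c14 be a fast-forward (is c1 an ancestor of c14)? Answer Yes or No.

A fast-forward from c1 to c14 is possible iff c1 is an ancestor of c14.
Ancestors of c14: {c1, c11, c13, c14, c2, c6}.
c1 is among them, so fast-forward is possible.

Yes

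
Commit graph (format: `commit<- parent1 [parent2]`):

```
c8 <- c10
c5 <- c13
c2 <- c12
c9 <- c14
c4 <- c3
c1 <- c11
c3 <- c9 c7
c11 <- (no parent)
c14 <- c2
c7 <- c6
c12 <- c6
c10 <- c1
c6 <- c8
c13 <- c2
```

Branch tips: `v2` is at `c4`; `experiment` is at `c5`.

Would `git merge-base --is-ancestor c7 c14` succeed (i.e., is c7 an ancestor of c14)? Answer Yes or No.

No

Ancestors of c14: {c1, c10, c11, c12, c14, c2, c6, c8}.
c7 is not in that set, so it is not an ancestor of c14.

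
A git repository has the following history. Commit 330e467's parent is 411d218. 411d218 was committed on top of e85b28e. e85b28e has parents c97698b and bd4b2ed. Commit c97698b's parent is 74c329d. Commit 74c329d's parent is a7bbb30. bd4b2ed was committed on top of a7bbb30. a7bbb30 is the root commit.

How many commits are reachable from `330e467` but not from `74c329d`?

5

Reachable from 330e467: {330e467, 411d218, 74c329d, a7bbb30, bd4b2ed, c97698b, e85b28e}.
Reachable from 74c329d: {74c329d, a7bbb30}.
In 330e467's history but not 74c329d's: {330e467, 411d218, bd4b2ed, c97698b, e85b28e} — 5 commits.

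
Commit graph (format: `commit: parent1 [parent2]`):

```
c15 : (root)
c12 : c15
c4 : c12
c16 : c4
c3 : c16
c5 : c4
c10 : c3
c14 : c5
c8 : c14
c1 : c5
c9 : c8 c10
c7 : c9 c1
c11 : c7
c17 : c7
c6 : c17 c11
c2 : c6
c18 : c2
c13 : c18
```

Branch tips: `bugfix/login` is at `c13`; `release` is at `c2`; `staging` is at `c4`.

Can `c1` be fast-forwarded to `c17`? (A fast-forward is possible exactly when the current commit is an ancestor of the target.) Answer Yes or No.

Yes

A fast-forward from c1 to c17 is possible iff c1 is an ancestor of c17.
Ancestors of c17: {c1, c10, c12, c14, c15, c16, c17, c3, c4, c5, c7, c8, c9}.
c1 is among them, so fast-forward is possible.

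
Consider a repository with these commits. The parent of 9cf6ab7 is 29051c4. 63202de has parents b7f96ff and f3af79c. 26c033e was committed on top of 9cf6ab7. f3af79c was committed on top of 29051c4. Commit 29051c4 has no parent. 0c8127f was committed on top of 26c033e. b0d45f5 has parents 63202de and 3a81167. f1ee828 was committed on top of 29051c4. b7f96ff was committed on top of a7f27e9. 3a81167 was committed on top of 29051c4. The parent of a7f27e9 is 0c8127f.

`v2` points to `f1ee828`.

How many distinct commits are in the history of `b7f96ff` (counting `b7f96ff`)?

Walking parent pointers from b7f96ff: reachable set = {0c8127f, 26c033e, 29051c4, 9cf6ab7, a7f27e9, b7f96ff}.
That is 6 commits.

6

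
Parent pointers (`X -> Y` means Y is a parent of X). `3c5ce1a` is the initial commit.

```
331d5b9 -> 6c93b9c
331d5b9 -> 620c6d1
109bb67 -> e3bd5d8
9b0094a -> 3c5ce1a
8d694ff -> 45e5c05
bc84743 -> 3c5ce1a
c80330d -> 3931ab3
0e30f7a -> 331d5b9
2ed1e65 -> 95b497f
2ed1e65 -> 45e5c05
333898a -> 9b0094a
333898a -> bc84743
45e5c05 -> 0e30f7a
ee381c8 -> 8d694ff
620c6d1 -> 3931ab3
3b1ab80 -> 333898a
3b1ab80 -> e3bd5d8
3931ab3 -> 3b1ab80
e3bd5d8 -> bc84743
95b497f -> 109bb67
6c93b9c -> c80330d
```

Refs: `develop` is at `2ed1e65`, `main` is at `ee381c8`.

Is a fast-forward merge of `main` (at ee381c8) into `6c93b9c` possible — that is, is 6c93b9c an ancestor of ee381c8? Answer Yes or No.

A fast-forward from 6c93b9c to ee381c8 is possible iff 6c93b9c is an ancestor of ee381c8.
Ancestors of ee381c8: {0e30f7a, 331d5b9, 333898a, 3931ab3, 3b1ab80, 3c5ce1a, 45e5c05, 620c6d1, 6c93b9c, 8d694ff, 9b0094a, bc84743, c80330d, e3bd5d8, ee381c8}.
6c93b9c is among them, so fast-forward is possible.

Yes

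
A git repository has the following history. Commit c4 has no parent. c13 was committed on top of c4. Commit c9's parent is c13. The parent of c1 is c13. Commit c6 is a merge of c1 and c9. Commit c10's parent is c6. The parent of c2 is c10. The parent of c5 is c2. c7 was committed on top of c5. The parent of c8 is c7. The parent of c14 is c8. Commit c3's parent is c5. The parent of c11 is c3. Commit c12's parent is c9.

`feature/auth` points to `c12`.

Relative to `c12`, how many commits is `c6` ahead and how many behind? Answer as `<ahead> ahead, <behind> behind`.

Reachable from c6: {c1, c13, c4, c6, c9}.
Reachable from c12: {c12, c13, c4, c9}.
Only in c6's history (ahead): {c1, c6} — 2.
Only in c12's history (behind): {c12} — 1.

2 ahead, 1 behind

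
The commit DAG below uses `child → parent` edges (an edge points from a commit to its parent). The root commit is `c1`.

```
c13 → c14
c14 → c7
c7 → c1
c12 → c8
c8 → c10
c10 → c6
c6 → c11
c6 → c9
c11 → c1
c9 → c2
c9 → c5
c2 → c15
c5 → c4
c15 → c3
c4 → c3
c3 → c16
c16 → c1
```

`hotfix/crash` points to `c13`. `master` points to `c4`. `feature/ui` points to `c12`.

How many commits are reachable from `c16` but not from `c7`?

1

Reachable from c16: {c1, c16}.
Reachable from c7: {c1, c7}.
In c16's history but not c7's: {c16} — 1 commit.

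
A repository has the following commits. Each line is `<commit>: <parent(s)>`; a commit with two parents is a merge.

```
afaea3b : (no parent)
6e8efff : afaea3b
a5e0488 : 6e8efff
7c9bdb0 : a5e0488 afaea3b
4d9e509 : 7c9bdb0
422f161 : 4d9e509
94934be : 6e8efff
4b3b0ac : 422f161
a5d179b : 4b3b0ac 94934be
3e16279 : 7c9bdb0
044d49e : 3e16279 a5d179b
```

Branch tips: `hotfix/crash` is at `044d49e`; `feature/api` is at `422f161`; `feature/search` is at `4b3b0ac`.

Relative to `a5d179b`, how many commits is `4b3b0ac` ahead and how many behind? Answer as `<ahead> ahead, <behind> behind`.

Reachable from 4b3b0ac: {422f161, 4b3b0ac, 4d9e509, 6e8efff, 7c9bdb0, a5e0488, afaea3b}.
Reachable from a5d179b: {422f161, 4b3b0ac, 4d9e509, 6e8efff, 7c9bdb0, 94934be, a5d179b, a5e0488, afaea3b}.
Only in 4b3b0ac's history (ahead): {} — 0.
Only in a5d179b's history (behind): {94934be, a5d179b} — 2.

0 ahead, 2 behind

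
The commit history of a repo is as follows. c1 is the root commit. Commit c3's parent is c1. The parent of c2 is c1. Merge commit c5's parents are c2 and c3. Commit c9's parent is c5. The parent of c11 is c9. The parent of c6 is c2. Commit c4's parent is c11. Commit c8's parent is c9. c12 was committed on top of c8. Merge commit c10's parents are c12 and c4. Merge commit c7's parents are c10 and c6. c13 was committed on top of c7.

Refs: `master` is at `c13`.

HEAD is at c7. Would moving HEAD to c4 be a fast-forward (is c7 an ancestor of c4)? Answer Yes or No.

A fast-forward from c7 to c4 is possible iff c7 is an ancestor of c4.
Ancestors of c4: {c1, c11, c2, c3, c4, c5, c9}.
c7 is not among them, so fast-forward is not possible.

No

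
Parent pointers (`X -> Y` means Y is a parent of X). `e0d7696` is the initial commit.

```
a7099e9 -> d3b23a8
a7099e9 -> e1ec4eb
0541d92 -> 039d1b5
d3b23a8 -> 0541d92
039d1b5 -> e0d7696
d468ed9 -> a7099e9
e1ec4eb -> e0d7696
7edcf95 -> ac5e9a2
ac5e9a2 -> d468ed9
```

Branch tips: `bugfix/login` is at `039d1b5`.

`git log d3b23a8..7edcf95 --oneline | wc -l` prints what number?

Reachable from 7edcf95: {039d1b5, 0541d92, 7edcf95, a7099e9, ac5e9a2, d3b23a8, d468ed9, e0d7696, e1ec4eb}.
Reachable from d3b23a8: {039d1b5, 0541d92, d3b23a8, e0d7696}.
In 7edcf95's history but not d3b23a8's: {7edcf95, a7099e9, ac5e9a2, d468ed9, e1ec4eb} — 5 commits.

5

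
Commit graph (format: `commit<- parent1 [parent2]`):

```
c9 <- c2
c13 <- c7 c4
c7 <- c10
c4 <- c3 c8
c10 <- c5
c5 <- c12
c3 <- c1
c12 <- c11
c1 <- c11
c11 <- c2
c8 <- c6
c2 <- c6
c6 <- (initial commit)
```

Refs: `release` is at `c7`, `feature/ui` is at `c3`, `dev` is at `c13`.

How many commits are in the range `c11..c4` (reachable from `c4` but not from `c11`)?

Reachable from c4: {c1, c11, c2, c3, c4, c6, c8}.
Reachable from c11: {c11, c2, c6}.
In c4's history but not c11's: {c1, c3, c4, c8} — 4 commits.

4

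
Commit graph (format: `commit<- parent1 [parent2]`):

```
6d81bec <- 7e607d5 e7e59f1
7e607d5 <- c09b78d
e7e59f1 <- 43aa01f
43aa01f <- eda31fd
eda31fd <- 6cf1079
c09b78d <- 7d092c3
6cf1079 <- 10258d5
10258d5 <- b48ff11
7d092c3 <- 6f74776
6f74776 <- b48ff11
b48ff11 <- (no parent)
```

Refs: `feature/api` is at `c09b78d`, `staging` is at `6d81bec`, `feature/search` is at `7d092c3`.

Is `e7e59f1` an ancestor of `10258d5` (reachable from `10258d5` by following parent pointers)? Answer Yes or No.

No

Ancestors of 10258d5: {10258d5, b48ff11}.
e7e59f1 is not in that set, so it is not an ancestor of 10258d5.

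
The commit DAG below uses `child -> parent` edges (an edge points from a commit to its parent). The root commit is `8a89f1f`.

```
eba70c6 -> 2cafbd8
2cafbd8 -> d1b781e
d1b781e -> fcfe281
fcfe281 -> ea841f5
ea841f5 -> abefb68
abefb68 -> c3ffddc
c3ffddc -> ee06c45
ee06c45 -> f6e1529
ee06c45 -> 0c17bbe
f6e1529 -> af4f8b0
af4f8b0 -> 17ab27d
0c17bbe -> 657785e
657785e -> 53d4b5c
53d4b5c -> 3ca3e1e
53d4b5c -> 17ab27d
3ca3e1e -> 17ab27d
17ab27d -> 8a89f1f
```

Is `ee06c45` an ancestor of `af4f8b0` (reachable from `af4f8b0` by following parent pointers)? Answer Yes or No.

Ancestors of af4f8b0: {17ab27d, 8a89f1f, af4f8b0}.
ee06c45 is not in that set, so it is not an ancestor of af4f8b0.

No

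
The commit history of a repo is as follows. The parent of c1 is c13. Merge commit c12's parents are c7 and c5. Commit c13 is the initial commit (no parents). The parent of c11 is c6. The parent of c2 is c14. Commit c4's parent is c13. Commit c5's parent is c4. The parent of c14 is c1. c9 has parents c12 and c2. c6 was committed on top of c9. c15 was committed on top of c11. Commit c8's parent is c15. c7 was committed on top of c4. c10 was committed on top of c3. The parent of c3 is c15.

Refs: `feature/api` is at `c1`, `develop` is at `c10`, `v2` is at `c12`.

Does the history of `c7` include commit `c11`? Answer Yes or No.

Ancestors of c7: {c13, c4, c7}.
c11 is not in that set, so it is not an ancestor of c7.

No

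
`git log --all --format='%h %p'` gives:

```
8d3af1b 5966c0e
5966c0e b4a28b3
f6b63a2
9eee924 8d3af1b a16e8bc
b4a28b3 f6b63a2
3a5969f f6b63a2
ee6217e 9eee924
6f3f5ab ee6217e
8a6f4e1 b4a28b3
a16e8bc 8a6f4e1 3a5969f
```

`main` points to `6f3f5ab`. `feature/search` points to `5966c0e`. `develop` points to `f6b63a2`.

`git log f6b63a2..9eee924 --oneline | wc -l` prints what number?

Reachable from 9eee924: {3a5969f, 5966c0e, 8a6f4e1, 8d3af1b, 9eee924, a16e8bc, b4a28b3, f6b63a2}.
Reachable from f6b63a2: {f6b63a2}.
In 9eee924's history but not f6b63a2's: {3a5969f, 5966c0e, 8a6f4e1, 8d3af1b, 9eee924, a16e8bc, b4a28b3} — 7 commits.

7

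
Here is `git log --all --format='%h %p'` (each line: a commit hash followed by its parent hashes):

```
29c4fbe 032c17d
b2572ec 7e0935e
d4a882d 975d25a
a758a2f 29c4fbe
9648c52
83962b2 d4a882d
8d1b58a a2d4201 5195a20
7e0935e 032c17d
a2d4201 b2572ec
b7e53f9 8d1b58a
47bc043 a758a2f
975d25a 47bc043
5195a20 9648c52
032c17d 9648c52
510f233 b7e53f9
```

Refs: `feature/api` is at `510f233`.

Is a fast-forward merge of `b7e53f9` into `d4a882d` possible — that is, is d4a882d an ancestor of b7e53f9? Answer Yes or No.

No

A fast-forward from d4a882d to b7e53f9 is possible iff d4a882d is an ancestor of b7e53f9.
Ancestors of b7e53f9: {032c17d, 5195a20, 7e0935e, 8d1b58a, 9648c52, a2d4201, b2572ec, b7e53f9}.
d4a882d is not among them, so fast-forward is not possible.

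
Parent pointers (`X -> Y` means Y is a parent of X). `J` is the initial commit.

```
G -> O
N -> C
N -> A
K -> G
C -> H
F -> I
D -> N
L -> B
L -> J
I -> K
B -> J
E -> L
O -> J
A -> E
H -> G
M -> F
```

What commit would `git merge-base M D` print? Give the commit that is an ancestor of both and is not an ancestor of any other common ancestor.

G

Ancestors of M: {F, G, I, J, K, M, O}.
Ancestors of D: {A, B, C, D, E, G, H, J, L, N, O}.
Common ancestors: {G, J, O}.
Among these, G is not an ancestor of any other common ancestor — it is the merge base.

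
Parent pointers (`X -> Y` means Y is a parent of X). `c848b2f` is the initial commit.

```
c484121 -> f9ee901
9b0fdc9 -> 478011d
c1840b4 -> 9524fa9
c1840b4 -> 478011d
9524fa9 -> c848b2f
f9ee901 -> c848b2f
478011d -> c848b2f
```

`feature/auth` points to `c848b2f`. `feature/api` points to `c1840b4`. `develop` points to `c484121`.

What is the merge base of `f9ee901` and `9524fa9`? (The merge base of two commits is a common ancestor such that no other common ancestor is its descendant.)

c848b2f

Ancestors of f9ee901: {c848b2f, f9ee901}.
Ancestors of 9524fa9: {9524fa9, c848b2f}.
Common ancestors: {c848b2f}.
The only common ancestor is c848b2f, so it is the merge base.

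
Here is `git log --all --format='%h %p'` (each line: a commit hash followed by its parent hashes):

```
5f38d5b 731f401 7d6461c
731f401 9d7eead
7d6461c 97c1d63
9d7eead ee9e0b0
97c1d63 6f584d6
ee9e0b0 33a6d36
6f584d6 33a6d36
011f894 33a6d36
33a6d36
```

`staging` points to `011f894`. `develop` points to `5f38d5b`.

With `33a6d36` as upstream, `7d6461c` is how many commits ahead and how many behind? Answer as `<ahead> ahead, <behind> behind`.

Reachable from 7d6461c: {33a6d36, 6f584d6, 7d6461c, 97c1d63}.
Reachable from 33a6d36: {33a6d36}.
Only in 7d6461c's history (ahead): {6f584d6, 7d6461c, 97c1d63} — 3.
Only in 33a6d36's history (behind): {} — 0.

3 ahead, 0 behind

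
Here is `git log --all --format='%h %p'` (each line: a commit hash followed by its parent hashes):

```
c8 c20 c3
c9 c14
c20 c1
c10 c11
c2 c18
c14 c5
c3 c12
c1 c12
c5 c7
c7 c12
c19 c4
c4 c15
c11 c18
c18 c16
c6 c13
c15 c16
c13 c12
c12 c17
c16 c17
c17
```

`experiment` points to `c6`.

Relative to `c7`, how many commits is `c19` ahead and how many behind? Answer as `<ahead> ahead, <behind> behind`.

4 ahead, 2 behind

Reachable from c19: {c15, c16, c17, c19, c4}.
Reachable from c7: {c12, c17, c7}.
Only in c19's history (ahead): {c15, c16, c19, c4} — 4.
Only in c7's history (behind): {c12, c7} — 2.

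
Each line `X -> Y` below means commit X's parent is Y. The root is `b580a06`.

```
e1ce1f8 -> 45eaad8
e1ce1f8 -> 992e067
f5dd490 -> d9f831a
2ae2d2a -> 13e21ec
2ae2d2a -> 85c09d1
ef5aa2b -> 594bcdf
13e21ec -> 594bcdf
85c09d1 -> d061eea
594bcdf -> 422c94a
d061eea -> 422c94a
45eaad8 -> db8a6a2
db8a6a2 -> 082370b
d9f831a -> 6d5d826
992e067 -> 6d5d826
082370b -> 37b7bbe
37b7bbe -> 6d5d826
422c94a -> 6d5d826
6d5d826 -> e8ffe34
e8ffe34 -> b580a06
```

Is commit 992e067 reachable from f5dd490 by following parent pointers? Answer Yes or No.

Ancestors of f5dd490: {6d5d826, b580a06, d9f831a, e8ffe34, f5dd490}.
992e067 is not in that set, so it is not an ancestor of f5dd490.

No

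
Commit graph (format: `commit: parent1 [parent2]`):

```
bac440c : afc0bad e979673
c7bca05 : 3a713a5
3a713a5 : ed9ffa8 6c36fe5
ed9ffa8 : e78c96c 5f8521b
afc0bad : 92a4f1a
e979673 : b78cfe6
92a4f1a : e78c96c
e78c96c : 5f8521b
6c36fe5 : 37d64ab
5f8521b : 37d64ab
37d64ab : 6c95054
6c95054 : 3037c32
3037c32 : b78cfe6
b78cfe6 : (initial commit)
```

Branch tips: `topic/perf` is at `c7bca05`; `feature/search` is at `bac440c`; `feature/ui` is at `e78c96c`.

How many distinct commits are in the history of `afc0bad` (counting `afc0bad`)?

Walking parent pointers from afc0bad: reachable set = {3037c32, 37d64ab, 5f8521b, 6c95054, 92a4f1a, afc0bad, b78cfe6, e78c96c}.
That is 8 commits.

8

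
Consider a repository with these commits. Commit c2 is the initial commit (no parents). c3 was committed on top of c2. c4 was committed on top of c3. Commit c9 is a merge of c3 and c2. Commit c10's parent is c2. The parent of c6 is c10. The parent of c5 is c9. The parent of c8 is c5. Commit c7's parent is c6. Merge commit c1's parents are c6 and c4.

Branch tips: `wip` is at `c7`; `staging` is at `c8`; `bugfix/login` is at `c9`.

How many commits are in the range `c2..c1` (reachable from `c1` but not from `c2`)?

5

Reachable from c1: {c1, c10, c2, c3, c4, c6}.
Reachable from c2: {c2}.
In c1's history but not c2's: {c1, c10, c3, c4, c6} — 5 commits.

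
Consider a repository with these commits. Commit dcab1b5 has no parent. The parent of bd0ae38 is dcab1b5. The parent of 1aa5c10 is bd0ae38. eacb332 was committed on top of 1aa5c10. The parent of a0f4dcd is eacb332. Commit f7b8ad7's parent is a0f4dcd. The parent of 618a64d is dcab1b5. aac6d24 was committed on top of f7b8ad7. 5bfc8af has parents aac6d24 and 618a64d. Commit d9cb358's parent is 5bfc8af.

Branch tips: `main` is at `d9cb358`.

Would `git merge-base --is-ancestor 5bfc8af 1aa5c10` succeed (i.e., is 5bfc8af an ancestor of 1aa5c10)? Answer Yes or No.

No

Ancestors of 1aa5c10: {1aa5c10, bd0ae38, dcab1b5}.
5bfc8af is not in that set, so it is not an ancestor of 1aa5c10.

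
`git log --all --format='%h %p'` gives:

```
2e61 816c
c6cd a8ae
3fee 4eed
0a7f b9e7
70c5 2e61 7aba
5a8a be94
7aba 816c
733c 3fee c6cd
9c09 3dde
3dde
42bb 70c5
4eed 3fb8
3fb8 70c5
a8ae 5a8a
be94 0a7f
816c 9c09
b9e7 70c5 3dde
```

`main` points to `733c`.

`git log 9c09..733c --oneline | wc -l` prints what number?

Reachable from 733c: {0a7f, 2e61, 3dde, 3fb8, 3fee, 4eed, 5a8a, 70c5, 733c, 7aba, 816c, 9c09, a8ae, b9e7, be94, c6cd}.
Reachable from 9c09: {3dde, 9c09}.
In 733c's history but not 9c09's: {0a7f, 2e61, 3fb8, 3fee, 4eed, 5a8a, 70c5, 733c, 7aba, 816c, a8ae, b9e7, be94, c6cd} — 14 commits.

14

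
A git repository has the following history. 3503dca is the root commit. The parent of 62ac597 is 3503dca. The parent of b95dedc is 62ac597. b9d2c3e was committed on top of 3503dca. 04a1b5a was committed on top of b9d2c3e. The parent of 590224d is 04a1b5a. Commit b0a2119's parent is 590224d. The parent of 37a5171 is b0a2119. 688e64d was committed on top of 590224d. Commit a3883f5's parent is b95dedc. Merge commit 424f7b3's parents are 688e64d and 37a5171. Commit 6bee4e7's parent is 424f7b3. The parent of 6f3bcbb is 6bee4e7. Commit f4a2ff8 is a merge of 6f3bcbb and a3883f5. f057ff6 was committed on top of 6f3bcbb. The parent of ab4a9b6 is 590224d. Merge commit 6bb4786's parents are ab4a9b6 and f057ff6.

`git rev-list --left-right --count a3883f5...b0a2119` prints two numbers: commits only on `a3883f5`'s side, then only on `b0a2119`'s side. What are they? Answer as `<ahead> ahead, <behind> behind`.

3 ahead, 4 behind

Reachable from a3883f5: {3503dca, 62ac597, a3883f5, b95dedc}.
Reachable from b0a2119: {04a1b5a, 3503dca, 590224d, b0a2119, b9d2c3e}.
Only in a3883f5's history (ahead): {62ac597, a3883f5, b95dedc} — 3.
Only in b0a2119's history (behind): {04a1b5a, 590224d, b0a2119, b9d2c3e} — 4.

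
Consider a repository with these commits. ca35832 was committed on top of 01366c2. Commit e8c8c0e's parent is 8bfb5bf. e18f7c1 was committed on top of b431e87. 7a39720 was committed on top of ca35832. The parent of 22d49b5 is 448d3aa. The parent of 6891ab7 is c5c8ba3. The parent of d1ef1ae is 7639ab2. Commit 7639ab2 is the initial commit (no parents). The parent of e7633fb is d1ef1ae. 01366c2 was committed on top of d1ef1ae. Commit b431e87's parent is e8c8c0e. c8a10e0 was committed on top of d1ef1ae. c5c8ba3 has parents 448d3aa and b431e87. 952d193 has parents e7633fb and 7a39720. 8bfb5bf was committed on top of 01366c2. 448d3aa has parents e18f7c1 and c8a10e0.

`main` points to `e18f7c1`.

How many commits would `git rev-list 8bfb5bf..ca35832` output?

1

Reachable from ca35832: {01366c2, 7639ab2, ca35832, d1ef1ae}.
Reachable from 8bfb5bf: {01366c2, 7639ab2, 8bfb5bf, d1ef1ae}.
In ca35832's history but not 8bfb5bf's: {ca35832} — 1 commit.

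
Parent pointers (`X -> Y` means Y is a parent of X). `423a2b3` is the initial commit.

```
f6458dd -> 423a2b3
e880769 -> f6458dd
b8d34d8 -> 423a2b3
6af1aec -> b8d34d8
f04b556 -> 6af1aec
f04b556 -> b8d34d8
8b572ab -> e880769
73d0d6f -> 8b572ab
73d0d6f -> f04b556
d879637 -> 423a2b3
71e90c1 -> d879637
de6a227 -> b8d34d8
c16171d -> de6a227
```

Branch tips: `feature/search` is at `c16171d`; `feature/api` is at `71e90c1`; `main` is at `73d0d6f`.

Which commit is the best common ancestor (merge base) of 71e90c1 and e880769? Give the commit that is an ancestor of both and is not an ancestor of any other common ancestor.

Ancestors of 71e90c1: {423a2b3, 71e90c1, d879637}.
Ancestors of e880769: {423a2b3, e880769, f6458dd}.
Common ancestors: {423a2b3}.
The only common ancestor is 423a2b3, so it is the merge base.

423a2b3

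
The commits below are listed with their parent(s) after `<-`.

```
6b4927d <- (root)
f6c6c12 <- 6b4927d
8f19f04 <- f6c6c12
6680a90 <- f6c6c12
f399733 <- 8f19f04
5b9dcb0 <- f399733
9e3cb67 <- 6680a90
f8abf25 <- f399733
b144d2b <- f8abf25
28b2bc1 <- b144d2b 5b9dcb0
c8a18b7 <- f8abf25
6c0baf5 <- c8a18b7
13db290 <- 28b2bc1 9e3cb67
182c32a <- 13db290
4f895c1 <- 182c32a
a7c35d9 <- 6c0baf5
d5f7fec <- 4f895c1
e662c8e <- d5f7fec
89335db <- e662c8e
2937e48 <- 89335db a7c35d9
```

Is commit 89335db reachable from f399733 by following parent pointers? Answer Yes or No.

No

Ancestors of f399733: {6b4927d, 8f19f04, f399733, f6c6c12}.
89335db is not in that set, so it is not an ancestor of f399733.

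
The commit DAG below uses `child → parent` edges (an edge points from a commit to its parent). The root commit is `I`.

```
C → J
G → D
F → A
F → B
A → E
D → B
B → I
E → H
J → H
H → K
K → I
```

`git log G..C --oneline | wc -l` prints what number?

4

Reachable from C: {C, H, I, J, K}.
Reachable from G: {B, D, G, I}.
In C's history but not G's: {C, H, J, K} — 4 commits.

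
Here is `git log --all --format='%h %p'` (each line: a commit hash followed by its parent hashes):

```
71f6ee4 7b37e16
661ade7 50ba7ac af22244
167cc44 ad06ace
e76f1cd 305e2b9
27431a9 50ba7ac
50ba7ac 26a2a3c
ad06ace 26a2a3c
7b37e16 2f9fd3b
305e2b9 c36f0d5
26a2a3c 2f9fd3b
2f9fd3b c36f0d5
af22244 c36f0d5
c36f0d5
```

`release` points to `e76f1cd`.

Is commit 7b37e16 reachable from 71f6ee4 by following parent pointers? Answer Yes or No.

Ancestors of 71f6ee4 (commits reachable by following parents): {2f9fd3b, 71f6ee4, 7b37e16, c36f0d5}.
7b37e16 is in that set, so it is an ancestor of 71f6ee4.

Yes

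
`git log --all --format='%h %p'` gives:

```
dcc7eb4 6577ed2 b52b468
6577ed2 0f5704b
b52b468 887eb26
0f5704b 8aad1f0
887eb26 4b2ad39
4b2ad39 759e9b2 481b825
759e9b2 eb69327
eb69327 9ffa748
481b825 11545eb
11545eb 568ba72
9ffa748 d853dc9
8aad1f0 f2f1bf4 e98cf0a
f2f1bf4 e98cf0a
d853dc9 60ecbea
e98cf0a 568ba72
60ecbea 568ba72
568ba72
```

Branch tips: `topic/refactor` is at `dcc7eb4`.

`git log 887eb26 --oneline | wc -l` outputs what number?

Walking parent pointers from 887eb26: reachable set = {11545eb, 481b825, 4b2ad39, 568ba72, 60ecbea, 759e9b2, 887eb26, 9ffa748, d853dc9, eb69327}.
That is 10 commits.

10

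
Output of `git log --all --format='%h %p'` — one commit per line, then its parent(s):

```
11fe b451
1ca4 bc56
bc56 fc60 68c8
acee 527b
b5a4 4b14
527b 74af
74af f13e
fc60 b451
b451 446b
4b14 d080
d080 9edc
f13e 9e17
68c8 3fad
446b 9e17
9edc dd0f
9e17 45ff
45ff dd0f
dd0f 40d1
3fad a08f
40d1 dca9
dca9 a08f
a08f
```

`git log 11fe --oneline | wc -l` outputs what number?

Walking parent pointers from 11fe: reachable set = {11fe, 40d1, 446b, 45ff, 9e17, a08f, b451, dca9, dd0f}.
That is 9 commits.

9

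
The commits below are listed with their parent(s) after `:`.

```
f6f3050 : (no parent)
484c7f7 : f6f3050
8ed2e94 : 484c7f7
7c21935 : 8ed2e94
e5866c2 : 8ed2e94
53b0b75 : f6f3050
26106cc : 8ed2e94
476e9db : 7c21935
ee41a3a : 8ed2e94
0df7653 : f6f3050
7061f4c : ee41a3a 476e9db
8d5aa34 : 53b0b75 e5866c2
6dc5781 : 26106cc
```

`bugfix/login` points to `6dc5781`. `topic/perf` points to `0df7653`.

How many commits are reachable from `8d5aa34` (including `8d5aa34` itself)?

6

Walking parent pointers from 8d5aa34: reachable set = {484c7f7, 53b0b75, 8d5aa34, 8ed2e94, e5866c2, f6f3050}.
That is 6 commits.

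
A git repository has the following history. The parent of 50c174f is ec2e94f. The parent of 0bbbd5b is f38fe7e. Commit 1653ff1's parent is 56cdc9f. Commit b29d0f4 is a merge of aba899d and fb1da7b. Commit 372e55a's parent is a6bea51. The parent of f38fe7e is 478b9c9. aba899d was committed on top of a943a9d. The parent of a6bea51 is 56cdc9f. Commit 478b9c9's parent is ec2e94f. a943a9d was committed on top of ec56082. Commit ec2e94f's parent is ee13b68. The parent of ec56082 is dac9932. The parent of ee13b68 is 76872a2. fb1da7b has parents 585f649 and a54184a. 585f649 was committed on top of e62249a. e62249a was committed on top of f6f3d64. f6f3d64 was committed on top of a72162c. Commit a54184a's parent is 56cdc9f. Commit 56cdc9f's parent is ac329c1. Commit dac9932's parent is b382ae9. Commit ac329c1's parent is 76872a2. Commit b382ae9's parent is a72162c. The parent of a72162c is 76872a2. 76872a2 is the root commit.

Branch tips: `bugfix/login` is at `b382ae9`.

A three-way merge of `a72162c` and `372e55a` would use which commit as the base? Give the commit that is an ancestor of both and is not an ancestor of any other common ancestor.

Ancestors of a72162c: {76872a2, a72162c}.
Ancestors of 372e55a: {372e55a, 56cdc9f, 76872a2, a6bea51, ac329c1}.
Common ancestors: {76872a2}.
The only common ancestor is 76872a2, so it is the merge base.

76872a2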